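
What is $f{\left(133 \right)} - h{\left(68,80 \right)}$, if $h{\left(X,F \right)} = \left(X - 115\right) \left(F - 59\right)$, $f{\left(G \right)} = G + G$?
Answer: $1253$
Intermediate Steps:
$f{\left(G \right)} = 2 G$
$h{\left(X,F \right)} = \left(-115 + X\right) \left(-59 + F\right)$
$f{\left(133 \right)} - h{\left(68,80 \right)} = 2 \cdot 133 - \left(6785 - 9200 - 4012 + 80 \cdot 68\right) = 266 - \left(6785 - 9200 - 4012 + 5440\right) = 266 - -987 = 266 + 987 = 1253$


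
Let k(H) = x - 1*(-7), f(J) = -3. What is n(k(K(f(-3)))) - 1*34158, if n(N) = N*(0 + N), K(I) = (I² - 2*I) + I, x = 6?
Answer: -33989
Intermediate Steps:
K(I) = I² - I
k(H) = 13 (k(H) = 6 - 1*(-7) = 6 + 7 = 13)
n(N) = N² (n(N) = N*N = N²)
n(k(K(f(-3)))) - 1*34158 = 13² - 1*34158 = 169 - 34158 = -33989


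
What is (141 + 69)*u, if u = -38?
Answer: -7980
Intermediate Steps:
(141 + 69)*u = (141 + 69)*(-38) = 210*(-38) = -7980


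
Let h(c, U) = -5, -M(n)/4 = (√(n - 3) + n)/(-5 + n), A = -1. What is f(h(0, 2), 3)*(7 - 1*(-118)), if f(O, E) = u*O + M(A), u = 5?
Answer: -9625/3 + 500*I/3 ≈ -3208.3 + 166.67*I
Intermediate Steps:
M(n) = -4*(n + √(-3 + n))/(-5 + n) (M(n) = -4*(√(n - 3) + n)/(-5 + n) = -4*(√(-3 + n) + n)/(-5 + n) = -4*(n + √(-3 + n))/(-5 + n))
f(O, E) = -⅔ + 5*O + 4*I/3 (f(O, E) = 5*O + 4*(-1*(-1) - √(-3 - 1))/(-5 - 1) = 5*O + 4*(1 - √(-4))/(-6) = 5*O + 4*(-⅙)*(1 - 2*I) = 5*O + (-⅔ + 4*I/3) = -⅔ + 5*O + 4*I/3)
f(h(0, 2), 3)*(7 - 1*(-118)) = (-⅔ + 5*(-5) + 4*I/3)*(7 - 1*(-118)) = (-⅔ - 25 + 4*I/3)*(7 + 118) = (-77/3 + 4*I/3)*125 = -9625/3 + 500*I/3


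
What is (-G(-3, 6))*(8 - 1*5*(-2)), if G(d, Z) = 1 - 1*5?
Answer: 72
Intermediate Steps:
G(d, Z) = -4 (G(d, Z) = 1 - 5 = -4)
(-G(-3, 6))*(8 - 1*5*(-2)) = (-1*(-4))*(8 - 1*5*(-2)) = 4*(8 - 5*(-2)) = 4*(8 + 10) = 4*18 = 72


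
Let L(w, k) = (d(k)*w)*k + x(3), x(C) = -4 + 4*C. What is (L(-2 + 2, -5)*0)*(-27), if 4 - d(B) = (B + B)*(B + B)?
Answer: 0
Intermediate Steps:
d(B) = 4 - 4*B² (d(B) = 4 - (B + B)*(B + B) = 4 - 2*B*2*B = 4 - 4*B²)
L(w, k) = 8 + k*w*(4 - 4*k²) (L(w, k) = ((4 - 4*k²)*w)*k + (-4 + 4*3) = (w*(4 - 4*k²))*k + (-4 + 12) = k*w*(4 - 4*k²) + 8 = 8 + k*w*(4 - 4*k²))
(L(-2 + 2, -5)*0)*(-27) = ((8 - 4*(-5)*(-2 + 2)*(-1 + (-5)²))*0)*(-27) = ((8 - 4*(-5)*0*(-1 + 25))*0)*(-27) = ((8 - 4*(-5)*0*24)*0)*(-27) = ((8 + 0)*0)*(-27) = (8*0)*(-27) = 0*(-27) = 0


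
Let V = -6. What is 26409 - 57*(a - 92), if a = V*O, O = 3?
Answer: 32679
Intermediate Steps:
a = -18 (a = -6*3 = -18)
26409 - 57*(a - 92) = 26409 - 57*(-18 - 92) = 26409 - 57*(-110) = 26409 - 1*(-6270) = 26409 + 6270 = 32679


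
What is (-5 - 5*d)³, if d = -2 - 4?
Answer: 15625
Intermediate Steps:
d = -6
(-5 - 5*d)³ = (-5 - 5*(-6))³ = (-5 + 30)³ = 25³ = 15625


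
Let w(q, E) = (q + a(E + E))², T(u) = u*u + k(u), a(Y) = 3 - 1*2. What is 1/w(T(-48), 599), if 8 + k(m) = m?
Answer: 1/5058001 ≈ 1.9771e-7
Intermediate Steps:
k(m) = -8 + m
a(Y) = 1 (a(Y) = 3 - 2 = 1)
T(u) = -8 + u + u² (T(u) = u*u + (-8 + u) = u² + (-8 + u) = -8 + u + u²)
w(q, E) = (1 + q)² (w(q, E) = (q + 1)² = (1 + q)²)
1/w(T(-48), 599) = 1/((1 + (-8 - 48 + (-48)²))²) = 1/((1 + (-8 - 48 + 2304))²) = 1/((1 + 2248)²) = 1/(2249²) = 1/5058001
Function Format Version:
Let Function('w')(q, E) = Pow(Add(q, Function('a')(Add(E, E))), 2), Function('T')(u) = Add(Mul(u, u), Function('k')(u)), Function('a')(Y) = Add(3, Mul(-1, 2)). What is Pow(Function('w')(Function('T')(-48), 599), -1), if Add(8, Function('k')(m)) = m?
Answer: Rational(1, 5058001) ≈ 1.9771e-7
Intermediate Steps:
Function('k')(m) = Add(-8, m)
Function('a')(Y) = 1 (Function('a')(Y) = Add(3, -2) = 1)
Function('T')(u) = Add(-8, u, Pow(u, 2)) (Function('T')(u) = Add(Mul(u, u), Add(-8, u)) = Add(Pow(u, 2), Add(-8, u)) = Add(-8, u, Pow(u, 2)))
Function('w')(q, E) = Pow(Add(1, q), 2) (Function('w')(q, E) = Pow(Add(q, 1), 2) = Pow(Add(1, q), 2))
Pow(Function('w')(Function('T')(-48), 599), -1) = Pow(Pow(Add(1, Add(-8, -48, Pow(-48, 2))), 2), -1) = Pow(Pow(Add(1, Add(-8, -48, 2304)), 2), -1) = Pow(Pow(Add(1, 2248), 2), -1) = Pow(Pow(2249, 2), -1) = Pow(5058001, -1) = Rational(1, 5058001)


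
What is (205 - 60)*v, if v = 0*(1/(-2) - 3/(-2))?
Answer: 0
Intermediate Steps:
v = 0 (v = 0*(1*(-½) - 3*(-½)) = 0*(-½ + 3/2) = 0*1 = 0)
(205 - 60)*v = (205 - 60)*0 = 145*0 = 0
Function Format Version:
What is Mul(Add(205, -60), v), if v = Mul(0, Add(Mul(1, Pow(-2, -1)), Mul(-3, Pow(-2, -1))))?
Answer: 0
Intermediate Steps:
v = 0 (v = Mul(0, Add(Mul(1, Rational(-1, 2)), Mul(-3, Rational(-1, 2)))) = Mul(0, Add(Rational(-1, 2), Rational(3, 2))) = Mul(0, 1) = 0)
Mul(Add(205, -60), v) = Mul(Add(205, -60), 0) = Mul(145, 0) = 0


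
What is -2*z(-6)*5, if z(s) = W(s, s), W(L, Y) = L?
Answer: 60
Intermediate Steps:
z(s) = s
-2*z(-6)*5 = -2*(-6)*5 = 12*5 = 60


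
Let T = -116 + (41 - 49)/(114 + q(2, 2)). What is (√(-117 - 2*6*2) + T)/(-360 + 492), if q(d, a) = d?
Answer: -51/58 + I*√141/132 ≈ -0.87931 + 0.089957*I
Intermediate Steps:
T = -3366/29 (T = -116 + (41 - 49)/(114 + 2) = -116 - 8/116 = -116 - 8*1/116 = -116 - 2/29 = -3366/29 ≈ -116.07)
(√(-117 - 2*6*2) + T)/(-360 + 492) = (√(-117 - 2*6*2) - 3366/29)/(-360 + 492) = (√(-117 - 12*2) - 3366/29)/132 = (√(-117 - 24) - 3366/29)*(1/132) = (√(-141) - 3366/29)*(1/132) = (I*√141 - 3366/29)*(1/132) = (-3366/29 + I*√141)*(1/132) = -51/58 + I*√141/132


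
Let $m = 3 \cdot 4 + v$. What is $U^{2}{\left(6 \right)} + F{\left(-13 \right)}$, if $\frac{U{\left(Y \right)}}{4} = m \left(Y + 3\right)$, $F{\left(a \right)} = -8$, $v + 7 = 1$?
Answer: $46648$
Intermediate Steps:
$v = -6$ ($v = -7 + 1 = -6$)
$m = 6$ ($m = 3 \cdot 4 - 6 = 12 - 6 = 6$)
$U{\left(Y \right)} = 72 + 24 Y$ ($U{\left(Y \right)} = 4 \cdot 6 \left(Y + 3\right) = 4 \cdot 6 \left(3 + Y\right) = 4 \left(18 + 6 Y\right) = 72 + 24 Y$)
$U^{2}{\left(6 \right)} + F{\left(-13 \right)} = \left(72 + 24 \cdot 6\right)^{2} - 8 = \left(72 + 144\right)^{2} - 8 = 216^{2} - 8 = 46656 - 8 = 46648$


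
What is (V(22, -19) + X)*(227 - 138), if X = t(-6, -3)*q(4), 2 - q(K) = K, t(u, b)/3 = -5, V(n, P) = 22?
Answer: 4628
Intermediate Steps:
t(u, b) = -15 (t(u, b) = 3*(-5) = -15)
q(K) = 2 - K
X = 30 (X = -15*(2 - 1*4) = -15*(2 - 4) = -15*(-2) = 30)
(V(22, -19) + X)*(227 - 138) = (22 + 30)*(227 - 138) = 52*89 = 4628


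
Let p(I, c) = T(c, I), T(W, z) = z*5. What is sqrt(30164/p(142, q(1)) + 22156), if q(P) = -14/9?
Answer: sqrt(2797564010)/355 ≈ 148.99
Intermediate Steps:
q(P) = -14/9 (q(P) = -14*1/9 = -14/9)
T(W, z) = 5*z
p(I, c) = 5*I
sqrt(30164/p(142, q(1)) + 22156) = sqrt(30164/((5*142)) + 22156) = sqrt(30164/710 + 22156) = sqrt(30164*(1/710) + 22156) = sqrt(15082/355 + 22156) = sqrt(7880462/355) = sqrt(2797564010)/355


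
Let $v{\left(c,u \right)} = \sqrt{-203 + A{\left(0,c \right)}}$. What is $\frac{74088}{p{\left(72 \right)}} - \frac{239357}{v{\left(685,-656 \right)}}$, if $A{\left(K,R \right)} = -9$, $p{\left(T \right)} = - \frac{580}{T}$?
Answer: $- \frac{1333584}{145} + \frac{239357 i \sqrt{53}}{106} \approx -9197.1 + 16439.0 i$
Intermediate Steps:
$v{\left(c,u \right)} = 2 i \sqrt{53}$ ($v{\left(c,u \right)} = \sqrt{-203 - 9} = \sqrt{-212} = 2 i \sqrt{53}$)
$\frac{74088}{p{\left(72 \right)}} - \frac{239357}{v{\left(685,-656 \right)}} = \frac{74088}{\left(-580\right) \frac{1}{72}} - \frac{239357}{2 i \sqrt{53}} = \frac{74088}{\left(-580\right) \frac{1}{72}} - 239357 \left(- \frac{i \sqrt{53}}{106}\right) = \frac{74088}{- \frac{145}{18}} + \frac{239357 i \sqrt{53}}{106} = 74088 \left(- \frac{18}{145}\right) + \frac{239357 i \sqrt{53}}{106} = - \frac{1333584}{145} + \frac{239357 i \sqrt{53}}{106}$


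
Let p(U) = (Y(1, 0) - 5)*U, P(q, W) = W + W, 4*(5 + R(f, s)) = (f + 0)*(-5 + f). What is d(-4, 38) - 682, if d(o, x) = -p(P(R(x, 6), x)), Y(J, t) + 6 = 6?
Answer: -302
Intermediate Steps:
Y(J, t) = 0 (Y(J, t) = -6 + 6 = 0)
R(f, s) = -5 + f*(-5 + f)/4 (R(f, s) = -5 + ((f + 0)*(-5 + f))/4 = -5 + (f*(-5 + f))/4 = -5 + f*(-5 + f)/4)
P(q, W) = 2*W
p(U) = -5*U (p(U) = (0 - 5)*U = -5*U)
d(o, x) = 10*x (d(o, x) = -(-5)*2*x = -(-10)*x = 10*x)
d(-4, 38) - 682 = 10*38 - 682 = 380 - 682 = -302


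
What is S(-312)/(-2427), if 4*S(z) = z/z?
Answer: -1/9708 ≈ -0.00010301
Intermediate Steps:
S(z) = ¼ (S(z) = (z/z)/4 = (¼)*1 = ¼)
S(-312)/(-2427) = (¼)/(-2427) = (¼)*(-1/2427) = -1/9708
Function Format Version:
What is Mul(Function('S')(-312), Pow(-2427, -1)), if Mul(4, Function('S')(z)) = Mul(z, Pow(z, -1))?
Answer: Rational(-1, 9708) ≈ -0.00010301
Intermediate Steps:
Function('S')(z) = Rational(1, 4) (Function('S')(z) = Mul(Rational(1, 4), Mul(z, Pow(z, -1))) = Mul(Rational(1, 4), 1) = Rational(1, 4))
Mul(Function('S')(-312), Pow(-2427, -1)) = Mul(Rational(1, 4), Pow(-2427, -1)) = Mul(Rational(1, 4), Rational(-1, 2427)) = Rational(-1, 9708)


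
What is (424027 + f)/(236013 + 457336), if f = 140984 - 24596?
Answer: 540415/693349 ≈ 0.77943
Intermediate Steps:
f = 116388
(424027 + f)/(236013 + 457336) = (424027 + 116388)/(236013 + 457336) = 540415/693349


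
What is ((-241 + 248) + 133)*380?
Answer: 53200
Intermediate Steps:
((-241 + 248) + 133)*380 = (7 + 133)*380 = 140*380 = 53200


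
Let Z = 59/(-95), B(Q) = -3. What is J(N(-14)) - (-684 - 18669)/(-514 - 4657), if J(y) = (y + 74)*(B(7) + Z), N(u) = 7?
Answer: -145923279/491245 ≈ -297.05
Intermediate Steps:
Z = -59/95 (Z = 59*(-1/95) = -59/95 ≈ -0.62105)
J(y) = -25456/95 - 344*y/95 (J(y) = (y + 74)*(-3 - 59/95) = (74 + y)*(-344/95) = -25456/95 - 344*y/95)
J(N(-14)) - (-684 - 18669)/(-514 - 4657) = (-25456/95 - 344/95*7) - (-684 - 18669)/(-514 - 4657) = (-25456/95 - 2408/95) - (-19353)/(-5171) = -27864/95 - (-19353)*(-1)/5171 = -27864/95 - 1*19353/5171 = -27864/95 - 19353/5171 = -145923279/491245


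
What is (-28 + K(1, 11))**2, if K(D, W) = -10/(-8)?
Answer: 11449/16 ≈ 715.56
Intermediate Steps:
K(D, W) = 5/4 (K(D, W) = -10*(-1/8) = 5/4)
(-28 + K(1, 11))**2 = (-28 + 5/4)**2 = (-107/4)**2 = 11449/16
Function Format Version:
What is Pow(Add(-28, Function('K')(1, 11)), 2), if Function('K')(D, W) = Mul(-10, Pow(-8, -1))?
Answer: Rational(11449, 16) ≈ 715.56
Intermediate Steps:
Function('K')(D, W) = Rational(5, 4) (Function('K')(D, W) = Mul(-10, Rational(-1, 8)) = Rational(5, 4))
Pow(Add(-28, Function('K')(1, 11)), 2) = Pow(Add(-28, Rational(5, 4)), 2) = Pow(Rational(-107, 4), 2) = Rational(11449, 16)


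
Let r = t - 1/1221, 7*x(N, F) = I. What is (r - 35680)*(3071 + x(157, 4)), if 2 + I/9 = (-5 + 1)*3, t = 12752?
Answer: -85469006717/1221 ≈ -6.9999e+7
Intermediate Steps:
I = -126 (I = -18 + 9*((-5 + 1)*3) = -18 + 9*(-4*3) = -18 + 9*(-12) = -18 - 108 = -126)
x(N, F) = -18 (x(N, F) = (1/7)*(-126) = -18)
r = 15570191/1221 (r = 12752 - 1/1221 = 15570191/1221 ≈ 12752.)
(r - 35680)*(3071 + x(157, 4)) = (15570191/1221 - 35680)*(3071 - 18) = -27995089/1221*3053 = -85469006717/1221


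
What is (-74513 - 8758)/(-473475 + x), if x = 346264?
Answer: 83271/127211 ≈ 0.65459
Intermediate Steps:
(-74513 - 8758)/(-473475 + x) = (-74513 - 8758)/(-473475 + 346264) = -83271/(-127211) = -83271*(-1/127211) = 83271/127211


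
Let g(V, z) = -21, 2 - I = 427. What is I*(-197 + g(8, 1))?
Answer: 92650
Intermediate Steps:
I = -425 (I = 2 - 1*427 = 2 - 427 = -425)
I*(-197 + g(8, 1)) = -425*(-197 - 21) = -425*(-218) = 92650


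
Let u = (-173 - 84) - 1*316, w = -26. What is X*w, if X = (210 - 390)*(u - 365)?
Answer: -4389840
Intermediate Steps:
u = -573 (u = -257 - 316 = -573)
X = 168840 (X = (210 - 390)*(-573 - 365) = -180*(-938) = 168840)
X*w = 168840*(-26) = -4389840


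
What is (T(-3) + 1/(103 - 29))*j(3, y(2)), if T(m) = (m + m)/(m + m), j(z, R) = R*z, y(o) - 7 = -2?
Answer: 1125/74 ≈ 15.203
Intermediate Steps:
y(o) = 5 (y(o) = 7 - 2 = 5)
T(m) = 1 (T(m) = (2*m)/((2*m)) = (2*m)*(1/(2*m)) = 1)
(T(-3) + 1/(103 - 29))*j(3, y(2)) = (1 + 1/(103 - 29))*(5*3) = (1 + 1/74)*15 = (75/74)*15 = 1125/74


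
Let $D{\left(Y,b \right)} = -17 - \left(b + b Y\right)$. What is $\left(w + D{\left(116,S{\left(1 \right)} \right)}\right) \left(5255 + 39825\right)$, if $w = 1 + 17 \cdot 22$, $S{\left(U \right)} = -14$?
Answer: $89979680$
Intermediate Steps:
$w = 375$ ($w = 1 + 374 = 375$)
$D{\left(Y,b \right)} = -17 - b - Y b$ ($D{\left(Y,b \right)} = -17 - \left(b + Y b\right) = -17 - b - Y b$)
$\left(w + D{\left(116,S{\left(1 \right)} \right)}\right) \left(5255 + 39825\right) = \left(375 - \left(3 - 1624\right)\right) \left(5255 + 39825\right) = \left(375 + \left(-17 + 14 + 1624\right)\right) 45080 = \left(375 + 1621\right) 45080 = 1996 \cdot 45080 = 89979680$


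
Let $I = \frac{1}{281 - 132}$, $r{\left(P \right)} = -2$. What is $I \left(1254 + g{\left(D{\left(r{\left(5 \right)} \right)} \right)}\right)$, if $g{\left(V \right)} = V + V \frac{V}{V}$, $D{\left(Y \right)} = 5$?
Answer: $\frac{1264}{149} \approx 8.4832$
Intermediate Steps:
$g{\left(V \right)} = 2 V$ ($g{\left(V \right)} = V + V 1 = V + V = 2 V$)
$I = \frac{1}{149} \approx 0.0067114$
$I \left(1254 + g{\left(D{\left(r{\left(5 \right)} \right)} \right)}\right) = \frac{1254 + 2 \cdot 5}{149} = \frac{1254 + 10}{149} = \frac{1}{149} \cdot 1264 = \frac{1264}{149}$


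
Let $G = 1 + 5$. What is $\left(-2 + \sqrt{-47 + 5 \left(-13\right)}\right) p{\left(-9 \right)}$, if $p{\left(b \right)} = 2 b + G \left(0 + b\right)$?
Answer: $144 - 288 i \sqrt{7} \approx 144.0 - 761.98 i$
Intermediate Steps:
$G = 6$
$p{\left(b \right)} = 8 b$ ($p{\left(b \right)} = 2 b + 6 \left(0 + b\right) = 2 b + 6 b = 8 b$)
$\left(-2 + \sqrt{-47 + 5 \left(-13\right)}\right) p{\left(-9 \right)} = \left(-2 + \sqrt{-47 + 5 \left(-13\right)}\right) 8 \left(-9\right) = \left(-2 + \sqrt{-47 - 65}\right) \left(-72\right) = \left(-2 + \sqrt{-112}\right) \left(-72\right) = \left(-2 + 4 i \sqrt{7}\right) \left(-72\right) = 144 - 288 i \sqrt{7}$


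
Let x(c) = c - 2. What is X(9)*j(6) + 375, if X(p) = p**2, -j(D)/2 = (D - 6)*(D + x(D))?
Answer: 375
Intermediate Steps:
x(c) = -2 + c
j(D) = -2*(-6 + D)*(-2 + 2*D) (j(D) = -2*(D - 6)*(D + (-2 + D)) = -2*(-6 + D)*(-2 + 2*D))
X(9)*j(6) + 375 = 9**2*(-24 - 4*6**2 + 28*6) + 375 = 81*(-24 - 4*36 + 168) + 375 = 81*(-24 - 144 + 168) + 375 = 81*0 + 375 = 0 + 375 = 375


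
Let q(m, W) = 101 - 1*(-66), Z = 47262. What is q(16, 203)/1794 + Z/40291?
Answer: 91516625/72282054 ≈ 1.2661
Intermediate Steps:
q(m, W) = 167 (q(m, W) = 101 + 66 = 167)
q(16, 203)/1794 + Z/40291 = 167/1794 + 47262/40291 = 91516625/72282054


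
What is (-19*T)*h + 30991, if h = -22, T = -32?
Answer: 17615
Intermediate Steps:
(-19*T)*h + 30991 = -19*(-32)*(-22) + 30991 = 608*(-22) + 30991 = -13376 + 30991 = 17615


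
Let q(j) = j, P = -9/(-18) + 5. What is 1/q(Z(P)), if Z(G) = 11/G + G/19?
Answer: 38/87 ≈ 0.43678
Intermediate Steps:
P = 11/2 (P = -9*(-1/18) + 5 = 1/2 + 5 = 11/2 ≈ 5.5000)
Z(G) = 11/G + G/19 (Z(G) = 11/G + G*(1/19) = 11/G + G/19)
1/q(Z(P)) = 1/(11/(11/2) + (1/19)*(11/2)) = 1/(11*(2/11) + 11/38) = 1/(2 + 11/38) = 1/(87/38) = 38/87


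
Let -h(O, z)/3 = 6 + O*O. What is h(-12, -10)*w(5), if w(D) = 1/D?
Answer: -90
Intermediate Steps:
h(O, z) = -18 - 3*O**2 (h(O, z) = -3*(6 + O*O) = -3*(6 + O**2) = -18 - 3*O**2)
h(-12, -10)*w(5) = (-18 - 3*(-12)**2)/5 = (-18 - 3*144)*(1/5) = (-18 - 432)*(1/5) = -450*1/5 = -90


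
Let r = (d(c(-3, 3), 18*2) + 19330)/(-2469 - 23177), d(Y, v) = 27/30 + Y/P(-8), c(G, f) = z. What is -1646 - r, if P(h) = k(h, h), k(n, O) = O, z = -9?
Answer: -1687759359/1025840 ≈ -1645.2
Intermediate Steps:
P(h) = h
c(G, f) = -9
d(Y, v) = 9/10 - Y/8 (d(Y, v) = 27/30 + Y/(-8) = 27*(1/30) + Y*(-⅛) = 9/10 - Y/8)
r = -773281/1025840 (r = ((9/10 - ⅛*(-9)) + 19330)/(-2469 - 23177) = ((9/10 + 9/8) + 19330)/(-25646) = (81/40 + 19330)*(-1/25646) = (773281/40)*(-1/25646) = -773281/1025840 ≈ -0.75380)
-1646 - r = -1646 - 1*(-773281/1025840) = -1646 + 773281/1025840 = -1687759359/1025840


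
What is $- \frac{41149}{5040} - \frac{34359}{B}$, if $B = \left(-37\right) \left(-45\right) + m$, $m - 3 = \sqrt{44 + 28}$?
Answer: $- \frac{5601795349}{194750640} + \frac{11453 \sqrt{2}}{154564} \approx -28.659$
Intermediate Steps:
$m = 3 + 6 \sqrt{2}$ ($m = 3 + \sqrt{44 + 28} = 3 + \sqrt{72} = 3 + 6 \sqrt{2} \approx 11.485$)
$B = 1668 + 6 \sqrt{2}$ ($B = \left(-37\right) \left(-45\right) + \left(3 + 6 \sqrt{2}\right) = 1665 + \left(3 + 6 \sqrt{2}\right) = 1668 + 6 \sqrt{2} \approx 1676.5$)
$- \frac{41149}{5040} - \frac{34359}{B} = - \frac{41149}{5040} - \frac{34359}{1668 + 6 \sqrt{2}}$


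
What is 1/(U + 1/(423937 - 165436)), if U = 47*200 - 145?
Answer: 258501/2392426756 ≈ 0.00010805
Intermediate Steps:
U = 9255 (U = 9400 - 145 = 9255)
1/(U + 1/(423937 - 165436)) = 1/(9255 + 1/(423937 - 165436)) = 1/(9255 + 1/258501) = 1/(2392426756/258501) = 258501/2392426756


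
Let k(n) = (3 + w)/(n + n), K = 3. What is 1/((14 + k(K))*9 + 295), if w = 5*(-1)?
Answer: 1/418 ≈ 0.0023923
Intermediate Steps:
w = -5
k(n) = -1/n (k(n) = (3 - 5)/(n + n) = -2*1/(2*n) = -1/n)
1/((14 + k(K))*9 + 295) = 1/((14 - 1/3)*9 + 295) = 1/((14 - 1*⅓)*9 + 295) = 1/((14 - ⅓)*9 + 295) = 1/((41/3)*9 + 295) = 1/(123 + 295) = 1/418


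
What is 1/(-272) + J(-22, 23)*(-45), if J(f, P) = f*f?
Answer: -5924161/272 ≈ -21780.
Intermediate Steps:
J(f, P) = f²
1/(-272) + J(-22, 23)*(-45) = 1/(-272) + (-22)²*(-45) = -1/272 + 484*(-45) = -1/272 - 21780 = -5924161/272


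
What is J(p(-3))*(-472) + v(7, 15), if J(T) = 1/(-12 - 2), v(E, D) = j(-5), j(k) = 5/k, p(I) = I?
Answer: 229/7 ≈ 32.714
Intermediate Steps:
v(E, D) = -1 (v(E, D) = 5/(-5) = 5*(-1/5) = -1)
J(T) = -1/14 (J(T) = 1/(-14) = -1/14)
J(p(-3))*(-472) + v(7, 15) = -1/14*(-472) - 1 = 236/7 - 1 = 229/7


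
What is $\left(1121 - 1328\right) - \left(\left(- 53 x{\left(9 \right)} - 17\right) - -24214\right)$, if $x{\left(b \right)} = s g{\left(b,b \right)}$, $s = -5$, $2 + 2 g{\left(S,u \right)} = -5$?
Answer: $- \frac{46953}{2} \approx -23477.0$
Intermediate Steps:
$g{\left(S,u \right)} = - \frac{7}{2}$ ($g{\left(S,u \right)} = -1 + \frac{1}{2} \left(-5\right) = -1 - \frac{5}{2} = - \frac{7}{2}$)
$x{\left(b \right)} = \frac{35}{2}$ ($x{\left(b \right)} = \left(-5\right) \left(- \frac{7}{2}\right) = \frac{35}{2}$)
$\left(1121 - 1328\right) - \left(\left(- 53 x{\left(9 \right)} - 17\right) - -24214\right) = \left(1121 - 1328\right) - \left(\left(\left(-53\right) \frac{35}{2} - 17\right) - -24214\right) = \left(1121 - 1328\right) - \left(\left(- \frac{1855}{2} - 17\right) + 24214\right) = -207 - \left(- \frac{1889}{2} + 24214\right) = -207 - \frac{46539}{2} = - \frac{46953}{2}$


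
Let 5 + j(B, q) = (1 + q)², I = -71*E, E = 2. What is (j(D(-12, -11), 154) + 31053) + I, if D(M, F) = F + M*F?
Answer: 54931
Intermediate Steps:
D(M, F) = F + F*M
I = -142 (I = -71*2 = -142)
j(B, q) = -5 + (1 + q)²
(j(D(-12, -11), 154) + 31053) + I = ((-5 + (1 + 154)²) + 31053) - 142 = ((-5 + 155²) + 31053) - 142 = ((-5 + 24025) + 31053) - 142 = (24020 + 31053) - 142 = 55073 - 142 = 54931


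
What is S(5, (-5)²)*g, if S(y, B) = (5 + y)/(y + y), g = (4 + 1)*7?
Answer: 35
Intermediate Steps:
g = 35 (g = 5*7 = 35)
S(y, B) = (5 + y)/(2*y) (S(y, B) = (5 + y)/((2*y)) = (5 + y)*(1/(2*y)) = (5 + y)/(2*y))
S(5, (-5)²)*g = ((½)*(5 + 5)/5)*35 = ((½)*(⅕)*10)*35 = 1*35 = 35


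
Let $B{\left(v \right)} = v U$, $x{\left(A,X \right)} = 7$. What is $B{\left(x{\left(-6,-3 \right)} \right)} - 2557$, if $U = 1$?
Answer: $-2550$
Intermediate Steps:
$B{\left(v \right)} = v$ ($B{\left(v \right)} = v 1 = v$)
$B{\left(x{\left(-6,-3 \right)} \right)} - 2557 = 7 - 2557 = -2550$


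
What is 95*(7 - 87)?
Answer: -7600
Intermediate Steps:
95*(7 - 87) = 95*(-80) = -7600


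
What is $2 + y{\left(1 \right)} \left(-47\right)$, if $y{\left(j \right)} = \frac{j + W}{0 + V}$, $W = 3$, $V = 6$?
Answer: $- \frac{88}{3} \approx -29.333$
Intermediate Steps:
$y{\left(j \right)} = \frac{1}{2} + \frac{j}{6}$ ($y{\left(j \right)} = \frac{j + 3}{0 + 6} = \frac{3 + j}{6} = \left(3 + j\right) \frac{1}{6} = \frac{1}{2} + \frac{j}{6}$)
$2 + y{\left(1 \right)} \left(-47\right) = 2 + \left(\frac{1}{2} + \frac{1}{6} \cdot 1\right) \left(-47\right) = 2 + \left(\frac{1}{2} + \frac{1}{6}\right) \left(-47\right) = 2 + \frac{2}{3} \left(-47\right) = 2 - \frac{94}{3} = - \frac{88}{3}$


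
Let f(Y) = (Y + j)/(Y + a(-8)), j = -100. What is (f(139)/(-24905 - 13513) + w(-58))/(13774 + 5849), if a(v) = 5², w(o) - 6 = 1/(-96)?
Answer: 150950569/494542927584 ≈ 0.00030523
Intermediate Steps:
w(o) = 575/96 (w(o) = 6 + 1/(-96) = 6 - 1/96 = 575/96)
a(v) = 25
f(Y) = (-100 + Y)/(25 + Y) (f(Y) = (Y - 100)/(Y + 25) = (-100 + Y)/(25 + Y))
(f(139)/(-24905 - 13513) + w(-58))/(13774 + 5849) = (((-100 + 139)/(25 + 139))/(-24905 - 13513) + 575/96)/(13774 + 5849) = ((39/164)/(-38418) + 575/96)/19623 = (((1/164)*39)*(-1/38418) + 575/96)*(1/19623) = ((39/164)*(-1/38418) + 575/96)*(1/19623) = (-13/2100184 + 575/96)*(1/19623) = (150950569/25202208)*(1/19623) = 150950569/494542927584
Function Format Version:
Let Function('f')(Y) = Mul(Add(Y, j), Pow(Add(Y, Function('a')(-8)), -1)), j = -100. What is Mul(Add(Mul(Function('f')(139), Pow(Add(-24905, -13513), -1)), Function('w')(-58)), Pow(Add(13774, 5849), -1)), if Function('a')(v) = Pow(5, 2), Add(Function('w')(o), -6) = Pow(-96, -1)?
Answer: Rational(150950569, 494542927584) ≈ 0.00030523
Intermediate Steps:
Function('w')(o) = Rational(575, 96) (Function('w')(o) = Add(6, Pow(-96, -1)) = Add(6, Rational(-1, 96)) = Rational(575, 96))
Function('a')(v) = 25
Function('f')(Y) = Mul(Pow(Add(25, Y), -1), Add(-100, Y)) (Function('f')(Y) = Mul(Add(Y, -100), Pow(Add(Y, 25), -1)) = Mul(Add(-100, Y), Pow(Add(25, Y), -1)) = Mul(Pow(Add(25, Y), -1), Add(-100, Y)))
Mul(Add(Mul(Function('f')(139), Pow(Add(-24905, -13513), -1)), Function('w')(-58)), Pow(Add(13774, 5849), -1)) = Mul(Add(Mul(Mul(Pow(Add(25, 139), -1), Add(-100, 139)), Pow(Add(-24905, -13513), -1)), Rational(575, 96)), Pow(Add(13774, 5849), -1)) = Mul(Add(Mul(Mul(Pow(164, -1), 39), Pow(-38418, -1)), Rational(575, 96)), Pow(19623, -1)) = Mul(Add(Mul(Mul(Rational(1, 164), 39), Rational(-1, 38418)), Rational(575, 96)), Rational(1, 19623)) = Mul(Add(Mul(Rational(39, 164), Rational(-1, 38418)), Rational(575, 96)), Rational(1, 19623)) = Mul(Add(Rational(-13, 2100184), Rational(575, 96)), Rational(1, 19623)) = Mul(Rational(150950569, 25202208), Rational(1, 19623)) = Rational(150950569, 494542927584)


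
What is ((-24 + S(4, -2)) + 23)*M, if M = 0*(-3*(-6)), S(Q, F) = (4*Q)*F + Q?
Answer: 0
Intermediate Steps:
S(Q, F) = Q + 4*F*Q (S(Q, F) = 4*F*Q + Q = Q + 4*F*Q)
M = 0 (M = 0*18 = 0)
((-24 + S(4, -2)) + 23)*M = ((-24 + 4*(1 + 4*(-2))) + 23)*0 = ((-24 + 4*(1 - 8)) + 23)*0 = ((-24 + 4*(-7)) + 23)*0 = ((-24 - 28) + 23)*0 = (-52 + 23)*0 = -29*0 = 0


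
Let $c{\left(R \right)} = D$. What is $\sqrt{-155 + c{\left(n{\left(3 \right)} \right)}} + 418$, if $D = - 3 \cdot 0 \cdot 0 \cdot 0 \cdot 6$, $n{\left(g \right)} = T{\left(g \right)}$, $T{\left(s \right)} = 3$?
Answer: $418 + i \sqrt{155} \approx 418.0 + 12.45 i$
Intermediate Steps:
$n{\left(g \right)} = 3$
$D = 0$ ($D = \left(-3\right) 0 \cdot 0 = 0 \cdot 0 = 0$)
$c{\left(R \right)} = 0$
$\sqrt{-155 + c{\left(n{\left(3 \right)} \right)}} + 418 = \sqrt{-155 + 0} + 418 = \sqrt{-155} + 418 = i \sqrt{155} + 418 = 418 + i \sqrt{155}$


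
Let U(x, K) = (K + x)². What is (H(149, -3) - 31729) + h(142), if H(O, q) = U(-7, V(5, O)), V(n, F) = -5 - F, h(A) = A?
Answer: -5666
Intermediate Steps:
H(O, q) = (-12 - O)² (H(O, q) = ((-5 - O) - 7)² = (-12 - O)²)
(H(149, -3) - 31729) + h(142) = ((12 + 149)² - 31729) + 142 = (161² - 31729) + 142 = (25921 - 31729) + 142 = -5808 + 142 = -5666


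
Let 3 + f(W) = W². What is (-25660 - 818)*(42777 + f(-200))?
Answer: -2191689972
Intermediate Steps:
f(W) = -3 + W²
(-25660 - 818)*(42777 + f(-200)) = (-25660 - 818)*(42777 + (-3 + (-200)²)) = -26478*(42777 + (-3 + 40000)) = -26478*(42777 + 39997) = -26478*82774 = -2191689972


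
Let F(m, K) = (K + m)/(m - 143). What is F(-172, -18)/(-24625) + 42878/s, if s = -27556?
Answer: -33260452189/21374844750 ≈ -1.5561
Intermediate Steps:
F(m, K) = (K + m)/(-143 + m)
F(-172, -18)/(-24625) + 42878/s = ((-18 - 172)/(-143 - 172))/(-24625) + 42878/(-27556) = (-190/(-315))*(-1/24625) + 42878*(-1/27556) = -1/315*(-190)*(-1/24625) - 21439/13778 = (38/63)*(-1/24625) - 21439/13778 = -38/1551375 - 21439/13778 = -33260452189/21374844750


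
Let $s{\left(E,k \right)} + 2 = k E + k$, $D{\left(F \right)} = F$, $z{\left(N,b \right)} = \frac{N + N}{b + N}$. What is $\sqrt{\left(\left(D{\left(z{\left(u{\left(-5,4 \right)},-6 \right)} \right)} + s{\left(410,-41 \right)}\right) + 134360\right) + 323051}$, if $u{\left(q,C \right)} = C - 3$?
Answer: $\frac{2 \sqrt{2753485}}{5} \approx 663.75$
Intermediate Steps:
$u{\left(q,C \right)} = -3 + C$ ($u{\left(q,C \right)} = C - 3 = -3 + C$)
$z{\left(N,b \right)} = \frac{2 N}{N + b}$
$s{\left(E,k \right)} = -2 + k + E k$ ($s{\left(E,k \right)} = -2 + \left(k E + k\right) = -2 + \left(E k + k\right) = -2 + \left(k + E k\right) = -2 + k + E k$)
$\sqrt{\left(\left(D{\left(z{\left(u{\left(-5,4 \right)},-6 \right)} \right)} + s{\left(410,-41 \right)}\right) + 134360\right) + 323051} = \sqrt{\left(\left(\frac{2 \left(-3 + 4\right)}{\left(-3 + 4\right) - 6} - 16853\right) + 134360\right) + 323051} = \sqrt{\left(\left(2 \cdot 1 \frac{1}{1 - 6} - 16853\right) + 134360\right) + 323051} = \sqrt{\left(\left(2 \cdot 1 \frac{1}{-5} - 16853\right) + 134360\right) + 323051} = \sqrt{\left(\left(2 \cdot 1 \left(- \frac{1}{5}\right) - 16853\right) + 134360\right) + 323051} = \sqrt{\left(\left(- \frac{2}{5} - 16853\right) + 134360\right) + 323051} = \sqrt{\left(- \frac{84267}{5} + 134360\right) + 323051} = \sqrt{\frac{587533}{5} + 323051} = \sqrt{\frac{2202788}{5}} = \frac{2 \sqrt{2753485}}{5}$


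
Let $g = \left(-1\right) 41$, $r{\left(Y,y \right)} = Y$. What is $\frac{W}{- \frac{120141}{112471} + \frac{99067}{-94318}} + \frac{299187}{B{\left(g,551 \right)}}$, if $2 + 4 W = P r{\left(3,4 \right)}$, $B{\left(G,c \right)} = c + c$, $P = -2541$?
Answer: $\frac{2900799252382724}{2476593298129} \approx 1171.3$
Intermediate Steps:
$g = -41$
$B{\left(G,c \right)} = 2 c$
$W = - \frac{7625}{4}$ ($W = - \frac{1}{2} + \frac{\left(-2541\right) 3}{4} = - \frac{1}{2} + \frac{1}{4} \left(-7623\right) = - \frac{1}{2} - \frac{7623}{4} = - \frac{7625}{4} \approx -1906.3$)
$\frac{W}{- \frac{120141}{112471} + \frac{99067}{-94318}} + \frac{299187}{B{\left(g,551 \right)}} = - \frac{7625}{4 \left(- \frac{120141}{112471} + \frac{99067}{-94318}\right)} + \frac{299187}{2 \cdot 551} = - \frac{7625}{4 \left(\left(-120141\right) \frac{1}{112471} + 99067 \left(- \frac{1}{94318}\right)\right)} + \frac{299187}{1102} = - \frac{7625}{4 \left(- \frac{120141}{112471} - \frac{99067}{94318}\right)} + 299187 \cdot \frac{1}{1102} = - \frac{7625}{4 \left(- \frac{22473623395}{10608039778}\right)} + \frac{299187}{1102} = \left(- \frac{7625}{4}\right) \left(- \frac{10608039778}{22473623395}\right) + \frac{299187}{1102} = \frac{8088630330725}{8989449358} + \frac{299187}{1102} = \frac{2900799252382724}{2476593298129}$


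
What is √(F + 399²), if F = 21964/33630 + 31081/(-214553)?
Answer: √5739881178640859609370/189879405 ≈ 399.00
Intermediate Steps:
F = 96504949/189879405 (F = 21964*(1/33630) + 31081*(-1/214553) = 578/885 - 31081/214553 = 96504949/189879405 ≈ 0.50824)
√(F + 399²) = √(96504949/189879405 + 399²) = √(96504949/189879405 + 159201) = √(30229087660354/189879405) = √5739881178640859609370/189879405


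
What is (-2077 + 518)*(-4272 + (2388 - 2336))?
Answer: 6578980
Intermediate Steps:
(-2077 + 518)*(-4272 + (2388 - 2336)) = -1559*(-4272 + 52) = -1559*(-4220) = 6578980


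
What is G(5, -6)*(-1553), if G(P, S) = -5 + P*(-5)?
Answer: 46590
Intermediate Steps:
G(P, S) = -5 - 5*P
G(5, -6)*(-1553) = (-5 - 5*5)*(-1553) = (-5 - 25)*(-1553) = -30*(-1553) = 46590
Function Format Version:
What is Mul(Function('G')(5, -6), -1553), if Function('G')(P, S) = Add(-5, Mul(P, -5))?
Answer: 46590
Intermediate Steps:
Function('G')(P, S) = Add(-5, Mul(-5, P))
Mul(Function('G')(5, -6), -1553) = Mul(Add(-5, Mul(-5, 5)), -1553) = Mul(Add(-5, -25), -1553) = Mul(-30, -1553) = 46590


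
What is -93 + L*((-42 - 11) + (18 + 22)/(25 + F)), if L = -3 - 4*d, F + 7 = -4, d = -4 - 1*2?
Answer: -1146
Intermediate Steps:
d = -6 (d = -4 - 2 = -6)
F = -11 (F = -7 - 4 = -11)
L = 21 (L = -3 - 4*(-6) = -3 + 24 = 21)
-93 + L*((-42 - 11) + (18 + 22)/(25 + F)) = -93 + 21*((-42 - 11) + (18 + 22)/(25 - 11)) = -93 + 21*(-53 + 40/14) = -93 + 21*(-53 + 40*(1/14)) = -93 + 21*(-53 + 20/7) = -93 + 21*(-351/7) = -93 - 1053 = -1146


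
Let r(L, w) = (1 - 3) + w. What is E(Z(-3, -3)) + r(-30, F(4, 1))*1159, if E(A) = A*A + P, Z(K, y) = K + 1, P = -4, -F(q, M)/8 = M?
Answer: -11590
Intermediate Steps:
F(q, M) = -8*M
Z(K, y) = 1 + K
r(L, w) = -2 + w
E(A) = -4 + A² (E(A) = A*A - 4 = A² - 4 = -4 + A²)
E(Z(-3, -3)) + r(-30, F(4, 1))*1159 = (-4 + (1 - 3)²) + (-2 - 8*1)*1159 = (-4 + (-2)²) + (-2 - 8)*1159 = (-4 + 4) - 10*1159 = 0 - 11590 = -11590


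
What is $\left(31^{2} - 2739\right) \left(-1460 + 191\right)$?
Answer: $2256282$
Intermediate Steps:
$\left(31^{2} - 2739\right) \left(-1460 + 191\right) = \left(961 - 2739\right) \left(-1269\right) = \left(-1778\right) \left(-1269\right) = 2256282$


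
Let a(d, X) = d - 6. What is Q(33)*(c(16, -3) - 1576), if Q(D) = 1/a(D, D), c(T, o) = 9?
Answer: -1567/27 ≈ -58.037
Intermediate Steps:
a(d, X) = -6 + d
Q(D) = 1/(-6 + D)
Q(33)*(c(16, -3) - 1576) = (9 - 1576)/(-6 + 33) = -1567/27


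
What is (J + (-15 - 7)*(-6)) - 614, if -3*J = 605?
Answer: -2051/3 ≈ -683.67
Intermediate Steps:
J = -605/3 (J = -1/3*605 = -605/3 ≈ -201.67)
(J + (-15 - 7)*(-6)) - 614 = (-605/3 + (-15 - 7)*(-6)) - 614 = (-605/3 - 22*(-6)) - 614 = (-605/3 + 132) - 614 = -209/3 - 614 = -2051/3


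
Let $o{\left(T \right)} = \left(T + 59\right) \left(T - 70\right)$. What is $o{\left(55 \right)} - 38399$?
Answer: $-40109$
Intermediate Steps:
$o{\left(T \right)} = \left(-70 + T\right) \left(59 + T\right)$ ($o{\left(T \right)} = \left(59 + T\right) \left(-70 + T\right) = \left(-70 + T\right) \left(59 + T\right)$)
$o{\left(55 \right)} - 38399 = \left(-4130 + 55^{2} - 605\right) - 38399 = \left(-4130 + 3025 - 605\right) - 38399 = -1710 - 38399 = -40109$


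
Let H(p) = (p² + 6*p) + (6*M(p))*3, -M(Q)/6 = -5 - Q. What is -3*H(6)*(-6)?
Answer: 22680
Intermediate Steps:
M(Q) = 30 + 6*Q (M(Q) = -6*(-5 - Q) = 30 + 6*Q)
H(p) = 540 + p² + 114*p (H(p) = (p² + 6*p) + (6*(30 + 6*p))*3 = (p² + 6*p) + (180 + 36*p)*3 = (p² + 6*p) + (540 + 108*p) = 540 + p² + 114*p)
-3*H(6)*(-6) = -3*(540 + 6² + 114*6)*(-6) = -3*(540 + 36 + 684)*(-6) = -3*1260*(-6) = -3780*(-6) = 22680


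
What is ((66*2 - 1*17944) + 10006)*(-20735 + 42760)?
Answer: -171927150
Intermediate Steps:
((66*2 - 1*17944) + 10006)*(-20735 + 42760) = ((132 - 17944) + 10006)*22025 = (-17812 + 10006)*22025 = -7806*22025 = -171927150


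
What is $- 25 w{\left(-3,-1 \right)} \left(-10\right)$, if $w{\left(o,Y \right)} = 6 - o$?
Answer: $2250$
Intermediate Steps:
$- 25 w{\left(-3,-1 \right)} \left(-10\right) = - 25 \left(6 - -3\right) \left(-10\right) = - 25 \left(6 + 3\right) \left(-10\right) = \left(-25\right) 9 \left(-10\right) = \left(-225\right) \left(-10\right) = 2250$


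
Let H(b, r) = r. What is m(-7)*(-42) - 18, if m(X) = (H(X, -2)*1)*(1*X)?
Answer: -606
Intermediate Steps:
m(X) = -2*X (m(X) = (-2*1)*(1*X) = -2*X)
m(-7)*(-42) - 18 = -2*(-7)*(-42) - 18 = 14*(-42) - 18 = -588 - 18 = -606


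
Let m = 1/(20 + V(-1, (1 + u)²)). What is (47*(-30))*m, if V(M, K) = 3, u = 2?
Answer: -1410/23 ≈ -61.304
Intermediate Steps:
m = 1/23 (m = 1/(20 + 3) = 1/23 ≈ 0.043478)
(47*(-30))*m = (47*(-30))*(1/23) = -1410*1/23 = -1410/23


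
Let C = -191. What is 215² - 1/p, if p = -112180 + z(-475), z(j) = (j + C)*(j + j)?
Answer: 24061036999/520520 ≈ 46225.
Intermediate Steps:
z(j) = 2*j*(-191 + j) (z(j) = (j - 191)*(j + j) = (-191 + j)*(2*j) = 2*j*(-191 + j))
p = 520520 (p = -112180 + 2*(-475)*(-191 - 475) = -112180 + 2*(-475)*(-666) = -112180 + 632700 = 520520)
215² - 1/p = 215² - 1/520520 = 46225 - 1*1/520520 = 46225 - 1/520520 = 24061036999/520520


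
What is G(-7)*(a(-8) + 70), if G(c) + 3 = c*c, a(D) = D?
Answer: 2852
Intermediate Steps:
G(c) = -3 + c² (G(c) = -3 + c*c = -3 + c²)
G(-7)*(a(-8) + 70) = (-3 + (-7)²)*(-8 + 70) = (-3 + 49)*62 = 46*62 = 2852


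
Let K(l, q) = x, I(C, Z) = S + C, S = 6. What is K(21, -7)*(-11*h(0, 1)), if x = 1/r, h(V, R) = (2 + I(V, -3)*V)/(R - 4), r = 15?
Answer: 22/45 ≈ 0.48889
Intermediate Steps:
I(C, Z) = 6 + C
h(V, R) = (2 + V*(6 + V))/(-4 + R) (h(V, R) = (2 + (6 + V)*V)/(R - 4) = (2 + V*(6 + V))/(-4 + R))
x = 1/15 ≈ 0.066667
K(l, q) = 1/15
K(21, -7)*(-11*h(0, 1)) = (-11*(2 + 0*(6 + 0))/(-4 + 1))/15 = (-11*(2 + 0*6)/(-3))/15 = (-(-11)*(2 + 0)/3)/15 = (-(-11)*2/3)/15 = (-11*(-2/3))/15 = (1/15)*(22/3) = 22/45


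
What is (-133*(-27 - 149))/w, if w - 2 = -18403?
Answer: -23408/18401 ≈ -1.2721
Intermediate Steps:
w = -18401 (w = 2 - 18403 = -18401)
(-133*(-27 - 149))/w = -133*(-27 - 149)/(-18401) = -133*(-176)*(-1/18401) = 23408*(-1/18401) = -23408/18401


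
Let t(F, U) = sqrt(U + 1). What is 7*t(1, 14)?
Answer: 7*sqrt(15) ≈ 27.111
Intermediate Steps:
t(F, U) = sqrt(1 + U)
7*t(1, 14) = 7*sqrt(1 + 14) = 7*sqrt(15)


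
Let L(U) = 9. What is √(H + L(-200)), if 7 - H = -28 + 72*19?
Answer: 2*I*√331 ≈ 36.387*I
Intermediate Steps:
H = -1333 (H = 7 - (-28 + 72*19) = 7 - (-28 + 1368) = 7 - 1*1340 = 7 - 1340 = -1333)
√(H + L(-200)) = √(-1333 + 9) = √(-1324) = 2*I*√331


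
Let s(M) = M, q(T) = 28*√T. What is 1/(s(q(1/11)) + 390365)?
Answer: 4294015/1676233164691 - 28*√11/1676233164691 ≈ 2.5617e-6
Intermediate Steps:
1/(s(q(1/11)) + 390365) = 1/(28*√(1/11) + 390365) = 1/(28*(√11/11) + 390365) = 1/(28*√11/11 + 390365) = 1/(390365 + 28*√11/11)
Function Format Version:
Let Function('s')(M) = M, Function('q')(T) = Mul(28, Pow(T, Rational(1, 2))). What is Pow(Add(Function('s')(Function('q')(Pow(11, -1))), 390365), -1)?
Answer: Add(Rational(4294015, 1676233164691), Mul(Rational(-28, 1676233164691), Pow(11, Rational(1, 2)))) ≈ 2.5617e-6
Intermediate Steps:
Pow(Add(Function('s')(Function('q')(Pow(11, -1))), 390365), -1) = Pow(Add(Mul(28, Pow(Pow(11, -1), Rational(1, 2))), 390365), -1) = Pow(Add(Mul(28, Pow(Rational(1, 11), Rational(1, 2))), 390365), -1) = Pow(Add(Mul(28, Mul(Rational(1, 11), Pow(11, Rational(1, 2)))), 390365), -1) = Pow(Add(Mul(Rational(28, 11), Pow(11, Rational(1, 2))), 390365), -1) = Pow(Add(390365, Mul(Rational(28, 11), Pow(11, Rational(1, 2)))), -1)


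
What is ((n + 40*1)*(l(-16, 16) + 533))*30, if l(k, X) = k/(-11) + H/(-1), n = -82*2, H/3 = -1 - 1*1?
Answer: -22115400/11 ≈ -2.0105e+6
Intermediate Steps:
H = -6 (H = 3*(-1 - 1*1) = 3*(-1 - 1) = 3*(-2) = -6)
n = -164
l(k, X) = 6 - k/11 (l(k, X) = k/(-11) - 6/(-1) = k*(-1/11) - 6*(-1) = -k/11 + 6 = 6 - k/11)
((n + 40*1)*(l(-16, 16) + 533))*30 = ((-164 + 40*1)*((6 - 1/11*(-16)) + 533))*30 = ((-164 + 40)*((6 + 16/11) + 533))*30 = -124*(82/11 + 533)*30 = -124*5945/11*30 = -737180/11*30 = -22115400/11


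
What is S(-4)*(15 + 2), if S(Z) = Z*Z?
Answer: 272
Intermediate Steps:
S(Z) = Z²
S(-4)*(15 + 2) = (-4)²*(15 + 2) = 16*17 = 272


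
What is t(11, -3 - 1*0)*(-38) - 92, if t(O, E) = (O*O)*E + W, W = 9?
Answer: 13360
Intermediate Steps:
t(O, E) = 9 + E*O² (t(O, E) = (O*O)*E + 9 = O²*E + 9 = E*O² + 9 = 9 + E*O²)
t(11, -3 - 1*0)*(-38) - 92 = (9 + (-3 - 1*0)*11²)*(-38) - 92 = (9 + (-3 + 0)*121)*(-38) - 92 = (9 - 3*121)*(-38) - 92 = (9 - 363)*(-38) - 92 = -354*(-38) - 92 = 13452 - 92 = 13360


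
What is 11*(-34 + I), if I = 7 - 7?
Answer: -374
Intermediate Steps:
I = 0
11*(-34 + I) = 11*(-34 + 0) = 11*(-34) = -374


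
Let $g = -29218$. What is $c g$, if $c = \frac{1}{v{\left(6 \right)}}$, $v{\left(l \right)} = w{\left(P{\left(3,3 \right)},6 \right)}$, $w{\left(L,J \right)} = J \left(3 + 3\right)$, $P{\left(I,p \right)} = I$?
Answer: $- \frac{14609}{18} \approx -811.61$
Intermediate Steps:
$w{\left(L,J \right)} = 6 J$ ($w{\left(L,J \right)} = J 6 = 6 J$)
$v{\left(l \right)} = 36$ ($v{\left(l \right)} = 6 \cdot 6 = 36$)
$c = \frac{1}{36} \approx 0.027778$
$c g = \frac{1}{36} \left(-29218\right) = - \frac{14609}{18}$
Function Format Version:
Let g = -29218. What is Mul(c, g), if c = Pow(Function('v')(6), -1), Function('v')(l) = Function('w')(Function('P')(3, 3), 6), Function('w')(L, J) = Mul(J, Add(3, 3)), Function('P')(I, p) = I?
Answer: Rational(-14609, 18) ≈ -811.61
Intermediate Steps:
Function('w')(L, J) = Mul(6, J) (Function('w')(L, J) = Mul(J, 6) = Mul(6, J))
Function('v')(l) = 36 (Function('v')(l) = Mul(6, 6) = 36)
c = Rational(1, 36) (c = Pow(36, -1) = Rational(1, 36) ≈ 0.027778)
Mul(c, g) = Mul(Rational(1, 36), -29218) = Rational(-14609, 18)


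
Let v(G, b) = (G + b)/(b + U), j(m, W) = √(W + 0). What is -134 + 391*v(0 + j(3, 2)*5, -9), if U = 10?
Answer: -3653 + 1955*√2 ≈ -888.21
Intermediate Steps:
j(m, W) = √W
v(G, b) = (G + b)/(10 + b) (v(G, b) = (G + b)/(b + 10) = (G + b)/(10 + b))
-134 + 391*v(0 + j(3, 2)*5, -9) = -134 + 391*(((0 + √2*5) - 9)/(10 - 9)) = -134 + 391*(((0 + 5*√2) - 9)/1) = -134 + 391*(1*(5*√2 - 9)) = -134 + 391*(1*(-9 + 5*√2)) = -134 + 391*(-9 + 5*√2) = -134 + (-3519 + 1955*√2) = -3653 + 1955*√2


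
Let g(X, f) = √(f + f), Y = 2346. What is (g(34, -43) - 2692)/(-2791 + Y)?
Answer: 2692/445 - I*√86/445 ≈ 6.0494 - 0.02084*I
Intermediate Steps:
g(X, f) = √2*√f (g(X, f) = √(2*f) = √2*√f)
(g(34, -43) - 2692)/(-2791 + Y) = (√2*√(-43) - 2692)/(-2791 + 2346) = (√2*(I*√43) - 2692)/(-445) = (I*√86 - 2692)*(-1/445) = (-2692 + I*√86)*(-1/445) = 2692/445 - I*√86/445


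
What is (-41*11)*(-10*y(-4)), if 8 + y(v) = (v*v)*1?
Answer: 36080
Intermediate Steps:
y(v) = -8 + v² (y(v) = -8 + (v*v)*1 = -8 + v²*1 = -8 + v²)
(-41*11)*(-10*y(-4)) = (-41*11)*(-10*(-8 + (-4)²)) = -(-4510)*(-8 + 16) = -(-4510)*8 = -451*(-80) = 36080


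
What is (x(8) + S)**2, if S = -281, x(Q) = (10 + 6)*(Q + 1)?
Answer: 18769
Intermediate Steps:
x(Q) = 16 + 16*Q (x(Q) = 16*(1 + Q) = 16 + 16*Q)
(x(8) + S)**2 = ((16 + 16*8) - 281)**2 = ((16 + 128) - 281)**2 = (144 - 281)**2 = (-137)**2 = 18769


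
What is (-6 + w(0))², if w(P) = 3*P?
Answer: 36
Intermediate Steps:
(-6 + w(0))² = (-6 + 3*0)² = (-6 + 0)² = (-6)² = 36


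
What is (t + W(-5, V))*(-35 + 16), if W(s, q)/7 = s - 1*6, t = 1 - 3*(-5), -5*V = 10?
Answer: 1159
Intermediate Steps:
V = -2 (V = -1/5*10 = -2)
t = 16 (t = 1 + 15 = 16)
W(s, q) = -42 + 7*s (W(s, q) = 7*(s - 1*6) = 7*(s - 6) = 7*(-6 + s) = -42 + 7*s)
(t + W(-5, V))*(-35 + 16) = (16 + (-42 + 7*(-5)))*(-35 + 16) = (16 + (-42 - 35))*(-19) = (16 - 77)*(-19) = -61*(-19) = 1159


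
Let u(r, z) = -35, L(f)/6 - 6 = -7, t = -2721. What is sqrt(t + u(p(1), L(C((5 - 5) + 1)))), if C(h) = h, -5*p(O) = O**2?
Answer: 2*I*sqrt(689) ≈ 52.498*I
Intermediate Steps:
p(O) = -O**2/5
L(f) = -6 (L(f) = 36 + 6*(-7) = 36 - 42 = -6)
sqrt(t + u(p(1), L(C((5 - 5) + 1)))) = sqrt(-2721 - 35) = sqrt(-2756) = 2*I*sqrt(689)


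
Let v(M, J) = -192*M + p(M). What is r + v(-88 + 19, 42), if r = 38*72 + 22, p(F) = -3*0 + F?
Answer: 15937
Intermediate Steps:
p(F) = F (p(F) = 0 + F = F)
v(M, J) = -191*M (v(M, J) = -192*M + M = -191*M)
r = 2758 (r = 2736 + 22 = 2758)
r + v(-88 + 19, 42) = 2758 - 191*(-88 + 19) = 2758 - 191*(-69) = 2758 + 13179 = 15937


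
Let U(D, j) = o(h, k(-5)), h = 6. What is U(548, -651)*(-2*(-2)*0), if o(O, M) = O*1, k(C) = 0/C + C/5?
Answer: 0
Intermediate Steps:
k(C) = C/5 (k(C) = 0 + C*(1/5) = 0 + C/5 = C/5)
o(O, M) = O
U(D, j) = 6
U(548, -651)*(-2*(-2)*0) = 6*(-2*(-2)*0) = 6*(4*0) = 6*0 = 0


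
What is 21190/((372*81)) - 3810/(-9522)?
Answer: 8793725/7969914 ≈ 1.1034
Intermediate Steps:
21190/((372*81)) - 3810/(-9522) = 21190/30132 - 3810*(-1/9522) = 21190*(1/30132) + 635/1587 = 10595/15066 + 635/1587 = 8793725/7969914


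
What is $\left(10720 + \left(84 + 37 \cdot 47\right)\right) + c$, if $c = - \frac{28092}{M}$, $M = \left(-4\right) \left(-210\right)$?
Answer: $\frac{875669}{70} \approx 12510.0$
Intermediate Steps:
$M = 840$
$c = - \frac{2341}{70}$ ($c = - \frac{28092}{840} = \left(-28092\right) \frac{1}{840} = - \frac{2341}{70} \approx -33.443$)
$\left(10720 + \left(84 + 37 \cdot 47\right)\right) + c = \left(10720 + \left(84 + 37 \cdot 47\right)\right) - \frac{2341}{70} = \left(10720 + \left(84 + 1739\right)\right) - \frac{2341}{70} = \left(10720 + 1823\right) - \frac{2341}{70} = 12543 - \frac{2341}{70} = \frac{875669}{70}$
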